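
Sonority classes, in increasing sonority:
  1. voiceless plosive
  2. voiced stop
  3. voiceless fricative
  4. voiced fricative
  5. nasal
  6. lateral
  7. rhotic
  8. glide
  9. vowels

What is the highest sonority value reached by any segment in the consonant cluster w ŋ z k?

/w/: glide = 8.
/ŋ/: nasal = 5.
/z/: voiced fricative = 4.
/k/: voiceless plosive = 1.
The maximum is 8.

8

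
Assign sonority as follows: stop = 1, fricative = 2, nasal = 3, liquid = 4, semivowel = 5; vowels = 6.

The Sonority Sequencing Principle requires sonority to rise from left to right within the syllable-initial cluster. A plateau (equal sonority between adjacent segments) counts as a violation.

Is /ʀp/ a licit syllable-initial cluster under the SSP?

no

/ʀ/ — liquid, sonority 4.
/p/ — stop, sonority 1.
The profile is 4-1. Between /ʀ/ (4) and /p/ (1) sonority does not rise, so the cluster violates the SSP.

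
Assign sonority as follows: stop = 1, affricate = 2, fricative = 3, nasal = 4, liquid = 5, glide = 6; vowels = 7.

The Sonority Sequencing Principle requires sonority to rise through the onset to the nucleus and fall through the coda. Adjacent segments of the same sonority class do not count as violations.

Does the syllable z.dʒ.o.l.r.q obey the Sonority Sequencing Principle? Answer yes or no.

no

Onset: /z/ is a fricative (sonority 3), /dʒ/ is an affricate (sonority 2); then the nucleus /o/ (sonority 7).
Onset profile 3-2-7 — does not rise throughout.
Coda: /l/ is a liquid (sonority 5), /r/ is a liquid (sonority 5), /q/ is a stop (sonority 1).
Coda profile 7-5-5-1 — falls from the nucleus.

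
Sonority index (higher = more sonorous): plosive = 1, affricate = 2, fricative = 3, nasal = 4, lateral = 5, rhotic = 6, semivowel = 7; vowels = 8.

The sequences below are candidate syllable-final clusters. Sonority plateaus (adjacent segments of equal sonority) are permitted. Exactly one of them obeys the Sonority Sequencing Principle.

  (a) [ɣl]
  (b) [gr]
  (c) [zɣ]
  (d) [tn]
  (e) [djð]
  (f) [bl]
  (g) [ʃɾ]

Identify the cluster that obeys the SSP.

(a) 3-5 → violates
(b) 1-6 → violates
(c) 3-3 → obeys
(d) 1-4 → violates
(e) 1-7-3 → violates
(f) 1-5 → violates
(g) 3-6 → violates

c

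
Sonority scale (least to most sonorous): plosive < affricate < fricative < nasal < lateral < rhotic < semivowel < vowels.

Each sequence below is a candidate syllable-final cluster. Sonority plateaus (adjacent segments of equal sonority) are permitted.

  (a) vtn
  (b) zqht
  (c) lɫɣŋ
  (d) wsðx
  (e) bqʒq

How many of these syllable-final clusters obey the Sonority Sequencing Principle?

1

(a) vtn: profile 3-1-4 — violates.
(b) zqht: profile 3-1-3-1 — violates.
(c) lɫɣŋ: profile 5-5-3-4 — violates.
(d) wsðx: profile 7-3-3-3 — obeys.
(e) bqʒq: profile 1-1-3-1 — violates.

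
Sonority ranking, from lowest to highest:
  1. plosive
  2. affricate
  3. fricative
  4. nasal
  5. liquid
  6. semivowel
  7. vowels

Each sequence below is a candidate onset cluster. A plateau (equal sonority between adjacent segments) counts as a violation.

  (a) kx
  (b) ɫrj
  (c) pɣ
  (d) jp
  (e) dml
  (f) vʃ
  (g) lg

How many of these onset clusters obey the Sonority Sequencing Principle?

(a) 1-3 → obeys
(b) 5-5-6 → violates
(c) 1-3 → obeys
(d) 6-1 → violates
(e) 1-4-5 → obeys
(f) 3-3 → violates
(g) 5-1 → violates

3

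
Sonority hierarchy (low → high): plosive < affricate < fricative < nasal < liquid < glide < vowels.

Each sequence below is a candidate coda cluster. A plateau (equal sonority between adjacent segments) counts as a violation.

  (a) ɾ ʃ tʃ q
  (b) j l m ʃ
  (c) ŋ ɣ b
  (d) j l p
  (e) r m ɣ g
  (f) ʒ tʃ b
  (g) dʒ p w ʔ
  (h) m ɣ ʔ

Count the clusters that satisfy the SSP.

7

(a) sonority 5-3-2-1: well-formed.
(b) sonority 6-5-4-3: well-formed.
(c) sonority 4-3-1: well-formed.
(d) sonority 6-5-1: well-formed.
(e) sonority 5-4-3-1: well-formed.
(f) sonority 3-2-1: well-formed.
(g) sonority 2-1-6-1: ill-formed.
(h) sonority 4-3-1: well-formed.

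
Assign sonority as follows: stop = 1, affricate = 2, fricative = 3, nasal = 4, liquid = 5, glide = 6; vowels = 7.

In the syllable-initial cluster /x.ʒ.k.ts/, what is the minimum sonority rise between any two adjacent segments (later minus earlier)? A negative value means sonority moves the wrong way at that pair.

/x/: fricative = 3.
/ʒ/: fricative = 3.
/k/: stop = 1.
/ts/: affricate = 2.
/x/→/ʒ/: change +0.
/ʒ/→/k/: change -2.
/k/→/ts/: change +1.
Minimum = -2.

-2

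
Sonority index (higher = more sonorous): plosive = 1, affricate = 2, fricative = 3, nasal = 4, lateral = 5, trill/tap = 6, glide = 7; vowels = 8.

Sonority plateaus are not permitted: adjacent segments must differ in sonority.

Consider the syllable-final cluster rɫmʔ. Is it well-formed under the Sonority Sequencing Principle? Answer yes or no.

/r/ is a trill/tap (sonority 6).
/ɫ/ is a lateral (sonority 5).
/m/ is a nasal (sonority 4).
/ʔ/ is a plosive (sonority 1).
The profile 6-5-4-1 strictly falls, so the syllable-final cluster satisfies the SSP.

yes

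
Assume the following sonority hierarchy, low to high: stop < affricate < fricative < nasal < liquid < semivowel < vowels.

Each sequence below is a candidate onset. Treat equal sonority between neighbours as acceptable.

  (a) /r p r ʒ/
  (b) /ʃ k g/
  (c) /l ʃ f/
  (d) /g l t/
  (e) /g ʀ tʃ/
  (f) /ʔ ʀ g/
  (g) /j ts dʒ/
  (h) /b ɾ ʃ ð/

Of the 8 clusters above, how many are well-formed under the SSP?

0

(a) /r p r ʒ/: profile 5-1-5-3 — violates.
(b) /ʃ k g/: profile 3-1-1 — violates.
(c) /l ʃ f/: profile 5-3-3 — violates.
(d) /g l t/: profile 1-5-1 — violates.
(e) /g ʀ tʃ/: profile 1-5-2 — violates.
(f) /ʔ ʀ g/: profile 1-5-1 — violates.
(g) /j ts dʒ/: profile 6-2-2 — violates.
(h) /b ɾ ʃ ð/: profile 1-5-3-3 — violates.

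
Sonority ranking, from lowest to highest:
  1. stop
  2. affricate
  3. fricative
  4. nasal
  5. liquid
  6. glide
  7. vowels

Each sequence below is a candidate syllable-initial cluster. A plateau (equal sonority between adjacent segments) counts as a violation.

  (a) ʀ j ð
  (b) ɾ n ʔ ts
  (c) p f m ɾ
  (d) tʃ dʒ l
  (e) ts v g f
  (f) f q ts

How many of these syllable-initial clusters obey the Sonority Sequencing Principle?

1

(a) 5-6-3 → violates
(b) 5-4-1-2 → violates
(c) 1-3-4-5 → obeys
(d) 2-2-5 → violates
(e) 2-3-1-3 → violates
(f) 3-1-2 → violates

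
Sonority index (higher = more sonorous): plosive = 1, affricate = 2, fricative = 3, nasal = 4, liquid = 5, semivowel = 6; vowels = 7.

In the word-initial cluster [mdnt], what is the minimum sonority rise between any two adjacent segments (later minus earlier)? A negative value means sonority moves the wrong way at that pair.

/m/ — nasal, sonority 4.
/d/ — plosive, sonority 1.
/n/ — nasal, sonority 4.
/t/ — plosive, sonority 1.
/m/→/d/: change -3.
/d/→/n/: change +3.
/n/→/t/: change -3.
Minimum = -3.

-3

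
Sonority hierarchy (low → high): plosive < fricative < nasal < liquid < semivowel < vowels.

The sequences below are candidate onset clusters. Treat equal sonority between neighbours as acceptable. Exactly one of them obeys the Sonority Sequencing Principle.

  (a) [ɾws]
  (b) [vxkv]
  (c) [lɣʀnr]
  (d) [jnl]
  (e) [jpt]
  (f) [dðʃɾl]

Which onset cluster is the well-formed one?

f

(a) [ɾws]: profile 4-5-2 — violates.
(b) [vxkv]: profile 2-2-1-2 — violates.
(c) [lɣʀnr]: profile 4-2-4-3-4 — violates.
(d) [jnl]: profile 5-3-4 — violates.
(e) [jpt]: profile 5-1-1 — violates.
(f) [dðʃɾl]: profile 1-2-2-4-4 — obeys.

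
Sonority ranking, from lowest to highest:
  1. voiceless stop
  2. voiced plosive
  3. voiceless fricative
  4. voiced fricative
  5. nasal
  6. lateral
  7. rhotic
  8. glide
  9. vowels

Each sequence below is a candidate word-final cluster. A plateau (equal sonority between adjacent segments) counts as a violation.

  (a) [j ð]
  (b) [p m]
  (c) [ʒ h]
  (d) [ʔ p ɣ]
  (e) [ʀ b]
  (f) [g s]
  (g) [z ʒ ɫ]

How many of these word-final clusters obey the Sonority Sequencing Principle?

3

(a) sonority 8-4: well-formed.
(b) sonority 1-5: ill-formed.
(c) sonority 4-3: well-formed.
(d) sonority 1-1-4: ill-formed.
(e) sonority 7-2: well-formed.
(f) sonority 2-3: ill-formed.
(g) sonority 4-4-6: ill-formed.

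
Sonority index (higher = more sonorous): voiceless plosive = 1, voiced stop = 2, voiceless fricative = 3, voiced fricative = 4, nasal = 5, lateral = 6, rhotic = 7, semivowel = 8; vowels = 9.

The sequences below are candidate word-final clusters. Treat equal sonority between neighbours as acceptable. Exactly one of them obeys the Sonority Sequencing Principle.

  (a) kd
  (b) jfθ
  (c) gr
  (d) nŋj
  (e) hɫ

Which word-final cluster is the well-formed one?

(a) 1-2 → violates
(b) 8-3-3 → obeys
(c) 2-7 → violates
(d) 5-5-8 → violates
(e) 3-6 → violates

b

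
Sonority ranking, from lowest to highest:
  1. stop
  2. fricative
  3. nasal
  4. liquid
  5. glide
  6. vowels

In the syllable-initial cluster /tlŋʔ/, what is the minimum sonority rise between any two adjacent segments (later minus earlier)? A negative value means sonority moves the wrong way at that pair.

-2

/t/ is a stop (sonority 1).
/l/ is a liquid (sonority 4).
/ŋ/ is a nasal (sonority 3).
/ʔ/ is a stop (sonority 1).
/t/→/l/: change +3.
/l/→/ŋ/: change -1.
/ŋ/→/ʔ/: change -2.
Minimum = -2.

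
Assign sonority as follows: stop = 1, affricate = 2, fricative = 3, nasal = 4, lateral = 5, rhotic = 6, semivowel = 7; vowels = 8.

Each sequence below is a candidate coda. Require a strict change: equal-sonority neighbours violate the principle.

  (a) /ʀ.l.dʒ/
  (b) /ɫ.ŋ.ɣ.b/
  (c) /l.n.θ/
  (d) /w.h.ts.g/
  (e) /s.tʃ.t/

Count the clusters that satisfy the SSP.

5

(a) 6-5-2 → obeys
(b) 5-4-3-1 → obeys
(c) 5-4-3 → obeys
(d) 7-3-2-1 → obeys
(e) 3-2-1 → obeys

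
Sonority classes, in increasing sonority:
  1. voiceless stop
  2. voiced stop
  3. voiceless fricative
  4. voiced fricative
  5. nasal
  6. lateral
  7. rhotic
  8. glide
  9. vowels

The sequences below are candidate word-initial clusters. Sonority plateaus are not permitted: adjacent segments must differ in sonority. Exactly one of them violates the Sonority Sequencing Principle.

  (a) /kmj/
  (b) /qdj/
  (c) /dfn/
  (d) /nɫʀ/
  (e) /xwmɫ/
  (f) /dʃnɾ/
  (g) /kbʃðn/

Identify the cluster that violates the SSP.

e

(a) sonority 1-5-8: well-formed.
(b) sonority 1-2-8: well-formed.
(c) sonority 2-3-5: well-formed.
(d) sonority 5-6-7: well-formed.
(e) sonority 3-8-5-6: ill-formed.
(f) sonority 2-3-5-7: well-formed.
(g) sonority 1-2-3-4-5: well-formed.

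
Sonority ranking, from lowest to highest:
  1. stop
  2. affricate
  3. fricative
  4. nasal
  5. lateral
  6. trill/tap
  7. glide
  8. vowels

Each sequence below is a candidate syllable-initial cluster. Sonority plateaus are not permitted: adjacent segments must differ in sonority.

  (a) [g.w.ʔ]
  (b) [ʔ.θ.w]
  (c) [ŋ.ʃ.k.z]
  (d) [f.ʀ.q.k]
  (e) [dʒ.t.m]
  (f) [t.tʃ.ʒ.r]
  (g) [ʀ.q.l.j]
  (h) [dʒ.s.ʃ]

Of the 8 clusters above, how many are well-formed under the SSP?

(a) 1-7-1 → violates
(b) 1-3-7 → obeys
(c) 4-3-1-3 → violates
(d) 3-6-1-1 → violates
(e) 2-1-4 → violates
(f) 1-2-3-6 → obeys
(g) 6-1-5-7 → violates
(h) 2-3-3 → violates

2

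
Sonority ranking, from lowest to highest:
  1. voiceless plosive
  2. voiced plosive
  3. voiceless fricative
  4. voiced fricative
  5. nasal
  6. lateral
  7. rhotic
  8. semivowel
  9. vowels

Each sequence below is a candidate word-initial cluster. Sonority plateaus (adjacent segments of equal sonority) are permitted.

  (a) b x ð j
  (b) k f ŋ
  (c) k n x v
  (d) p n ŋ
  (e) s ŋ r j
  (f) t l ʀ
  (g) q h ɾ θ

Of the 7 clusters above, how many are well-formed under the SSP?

5

(a) sonority 2-3-4-8: well-formed.
(b) sonority 1-3-5: well-formed.
(c) sonority 1-5-3-4: ill-formed.
(d) sonority 1-5-5: well-formed.
(e) sonority 3-5-7-8: well-formed.
(f) sonority 1-6-7: well-formed.
(g) sonority 1-3-7-3: ill-formed.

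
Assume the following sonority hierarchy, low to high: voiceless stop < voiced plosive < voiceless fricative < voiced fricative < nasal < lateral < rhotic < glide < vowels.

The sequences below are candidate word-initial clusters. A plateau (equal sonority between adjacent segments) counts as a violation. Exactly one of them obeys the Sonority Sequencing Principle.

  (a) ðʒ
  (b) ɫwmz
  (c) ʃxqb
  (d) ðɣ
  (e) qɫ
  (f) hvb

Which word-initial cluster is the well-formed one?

e

(a) sonority 4-4: ill-formed.
(b) sonority 6-8-5-4: ill-formed.
(c) sonority 3-3-1-2: ill-formed.
(d) sonority 4-4: ill-formed.
(e) sonority 1-6: well-formed.
(f) sonority 3-4-2: ill-formed.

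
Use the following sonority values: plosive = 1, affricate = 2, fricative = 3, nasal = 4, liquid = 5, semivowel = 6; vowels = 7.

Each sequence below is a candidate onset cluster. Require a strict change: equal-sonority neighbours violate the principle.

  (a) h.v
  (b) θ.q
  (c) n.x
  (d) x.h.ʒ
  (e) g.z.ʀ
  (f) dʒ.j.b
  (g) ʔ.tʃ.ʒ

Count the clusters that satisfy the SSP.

2

(a) 3-3 → violates
(b) 3-1 → violates
(c) 4-3 → violates
(d) 3-3-3 → violates
(e) 1-3-5 → obeys
(f) 2-6-1 → violates
(g) 1-2-3 → obeys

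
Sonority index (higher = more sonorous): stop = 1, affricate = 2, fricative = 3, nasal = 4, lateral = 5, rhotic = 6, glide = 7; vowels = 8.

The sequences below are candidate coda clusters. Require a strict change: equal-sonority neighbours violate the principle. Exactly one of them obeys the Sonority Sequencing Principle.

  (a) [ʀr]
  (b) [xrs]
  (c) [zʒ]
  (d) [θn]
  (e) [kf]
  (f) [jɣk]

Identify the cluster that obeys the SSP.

(a) sonority 6-6: ill-formed.
(b) sonority 3-6-3: ill-formed.
(c) sonority 3-3: ill-formed.
(d) sonority 3-4: ill-formed.
(e) sonority 1-3: ill-formed.
(f) sonority 7-3-1: well-formed.

f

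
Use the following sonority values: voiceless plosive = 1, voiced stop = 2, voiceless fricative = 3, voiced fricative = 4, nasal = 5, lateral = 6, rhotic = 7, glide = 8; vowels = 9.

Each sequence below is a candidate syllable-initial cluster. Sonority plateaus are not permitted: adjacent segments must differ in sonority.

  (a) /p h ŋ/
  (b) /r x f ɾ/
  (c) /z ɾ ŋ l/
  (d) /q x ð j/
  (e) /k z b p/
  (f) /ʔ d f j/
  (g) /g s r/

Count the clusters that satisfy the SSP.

4

(a) /p h ŋ/: profile 1-3-5 — obeys.
(b) /r x f ɾ/: profile 7-3-3-7 — violates.
(c) /z ɾ ŋ l/: profile 4-7-5-6 — violates.
(d) /q x ð j/: profile 1-3-4-8 — obeys.
(e) /k z b p/: profile 1-4-2-1 — violates.
(f) /ʔ d f j/: profile 1-2-3-8 — obeys.
(g) /g s r/: profile 2-3-7 — obeys.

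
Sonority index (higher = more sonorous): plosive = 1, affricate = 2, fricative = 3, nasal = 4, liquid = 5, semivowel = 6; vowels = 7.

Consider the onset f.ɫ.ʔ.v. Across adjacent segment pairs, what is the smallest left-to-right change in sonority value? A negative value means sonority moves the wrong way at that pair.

/f/: fricative = 3.
/ɫ/: liquid = 5.
/ʔ/: plosive = 1.
/v/: fricative = 3.
/f/→/ɫ/: change +2.
/ɫ/→/ʔ/: change -4.
/ʔ/→/v/: change +2.
Minimum = -4.

-4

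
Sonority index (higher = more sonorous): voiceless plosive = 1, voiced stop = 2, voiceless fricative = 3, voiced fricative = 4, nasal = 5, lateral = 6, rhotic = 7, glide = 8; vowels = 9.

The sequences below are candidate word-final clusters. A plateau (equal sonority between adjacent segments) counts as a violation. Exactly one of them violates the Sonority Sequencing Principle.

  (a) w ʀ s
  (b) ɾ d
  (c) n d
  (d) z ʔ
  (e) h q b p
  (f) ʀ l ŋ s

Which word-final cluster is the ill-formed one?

e

(a) sonority 8-7-3: well-formed.
(b) sonority 7-2: well-formed.
(c) sonority 5-2: well-formed.
(d) sonority 4-1: well-formed.
(e) sonority 3-1-2-1: ill-formed.
(f) sonority 7-6-5-3: well-formed.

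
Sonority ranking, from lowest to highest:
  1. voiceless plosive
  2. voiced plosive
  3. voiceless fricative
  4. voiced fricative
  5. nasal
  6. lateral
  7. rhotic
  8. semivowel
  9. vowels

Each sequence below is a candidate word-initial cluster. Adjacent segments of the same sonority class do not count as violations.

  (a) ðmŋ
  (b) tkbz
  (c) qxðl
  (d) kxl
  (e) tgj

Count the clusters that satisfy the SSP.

5

(a) 4-5-5 → obeys
(b) 1-1-2-4 → obeys
(c) 1-3-4-6 → obeys
(d) 1-3-6 → obeys
(e) 1-2-8 → obeys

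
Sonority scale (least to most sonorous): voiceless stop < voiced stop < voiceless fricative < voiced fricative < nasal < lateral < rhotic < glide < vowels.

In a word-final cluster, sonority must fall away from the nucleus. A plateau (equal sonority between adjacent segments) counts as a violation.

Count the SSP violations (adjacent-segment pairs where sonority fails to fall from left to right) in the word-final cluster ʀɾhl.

/ʀ/ is a rhotic (sonority 7).
/ɾ/ is a rhotic (sonority 7).
/h/ is a voiceless fricative (sonority 3).
/l/ is a lateral (sonority 6).
/ʀ/→/ɾ/: 7→7 (plateau) — violation.
/ɾ/→/h/: 7→3 (falls) — ok.
/h/→/l/: 3→6 (does not fall) — violation.

2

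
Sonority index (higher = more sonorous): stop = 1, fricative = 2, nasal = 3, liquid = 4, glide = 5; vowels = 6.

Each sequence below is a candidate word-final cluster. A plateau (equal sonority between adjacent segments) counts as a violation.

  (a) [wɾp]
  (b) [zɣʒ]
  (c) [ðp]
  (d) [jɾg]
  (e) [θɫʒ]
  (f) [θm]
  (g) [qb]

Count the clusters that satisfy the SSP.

(a) [wɾp]: profile 5-4-1 — obeys.
(b) [zɣʒ]: profile 2-2-2 — violates.
(c) [ðp]: profile 2-1 — obeys.
(d) [jɾg]: profile 5-4-1 — obeys.
(e) [θɫʒ]: profile 2-4-2 — violates.
(f) [θm]: profile 2-3 — violates.
(g) [qb]: profile 1-1 — violates.

3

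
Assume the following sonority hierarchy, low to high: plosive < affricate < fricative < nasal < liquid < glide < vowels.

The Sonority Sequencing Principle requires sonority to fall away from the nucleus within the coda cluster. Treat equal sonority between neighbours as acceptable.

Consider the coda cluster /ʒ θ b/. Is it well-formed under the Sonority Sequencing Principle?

yes

/ʒ/ — fricative, sonority 3.
/θ/ — fricative, sonority 3.
/b/ — plosive, sonority 1.
The profile 3-3-1 is non-increasing (plateaus allowed), so the coda cluster satisfies the SSP.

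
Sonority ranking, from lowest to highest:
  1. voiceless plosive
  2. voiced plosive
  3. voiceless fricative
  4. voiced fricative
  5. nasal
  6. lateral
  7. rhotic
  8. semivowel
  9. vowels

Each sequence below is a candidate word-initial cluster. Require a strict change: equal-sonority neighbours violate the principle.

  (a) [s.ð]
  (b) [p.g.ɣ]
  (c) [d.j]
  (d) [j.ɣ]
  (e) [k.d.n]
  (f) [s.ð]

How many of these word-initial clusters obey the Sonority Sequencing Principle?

5

(a) [s.ð]: profile 3-4 — obeys.
(b) [p.g.ɣ]: profile 1-2-4 — obeys.
(c) [d.j]: profile 2-8 — obeys.
(d) [j.ɣ]: profile 8-4 — violates.
(e) [k.d.n]: profile 1-2-5 — obeys.
(f) [s.ð]: profile 3-4 — obeys.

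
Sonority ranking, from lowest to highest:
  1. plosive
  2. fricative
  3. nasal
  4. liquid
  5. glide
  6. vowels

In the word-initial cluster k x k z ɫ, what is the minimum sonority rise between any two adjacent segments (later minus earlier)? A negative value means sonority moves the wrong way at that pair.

/k/: plosive = 1.
/x/: fricative = 2.
/k/: plosive = 1.
/z/: fricative = 2.
/ɫ/: liquid = 4.
/k/→/x/: change +1.
/x/→/k/: change -1.
/k/→/z/: change +1.
/z/→/ɫ/: change +2.
Minimum = -1.

-1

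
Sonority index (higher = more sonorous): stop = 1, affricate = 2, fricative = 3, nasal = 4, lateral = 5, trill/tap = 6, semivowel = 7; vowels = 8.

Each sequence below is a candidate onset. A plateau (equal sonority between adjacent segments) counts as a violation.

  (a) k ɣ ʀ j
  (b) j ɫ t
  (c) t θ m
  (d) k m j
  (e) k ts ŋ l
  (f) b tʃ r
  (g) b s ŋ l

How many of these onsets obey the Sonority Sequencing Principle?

6

(a) sonority 1-3-6-7: well-formed.
(b) sonority 7-5-1: ill-formed.
(c) sonority 1-3-4: well-formed.
(d) sonority 1-4-7: well-formed.
(e) sonority 1-2-4-5: well-formed.
(f) sonority 1-2-6: well-formed.
(g) sonority 1-3-4-5: well-formed.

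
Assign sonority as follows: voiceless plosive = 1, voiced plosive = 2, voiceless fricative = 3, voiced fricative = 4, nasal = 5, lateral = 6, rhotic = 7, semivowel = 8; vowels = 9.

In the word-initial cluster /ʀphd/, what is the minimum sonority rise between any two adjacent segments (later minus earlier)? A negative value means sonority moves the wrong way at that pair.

/ʀ/ is a rhotic (sonority 7).
/p/ is a voiceless plosive (sonority 1).
/h/ is a voiceless fricative (sonority 3).
/d/ is a voiced plosive (sonority 2).
/ʀ/→/p/: change -6.
/p/→/h/: change +2.
/h/→/d/: change -1.
Minimum = -6.

-6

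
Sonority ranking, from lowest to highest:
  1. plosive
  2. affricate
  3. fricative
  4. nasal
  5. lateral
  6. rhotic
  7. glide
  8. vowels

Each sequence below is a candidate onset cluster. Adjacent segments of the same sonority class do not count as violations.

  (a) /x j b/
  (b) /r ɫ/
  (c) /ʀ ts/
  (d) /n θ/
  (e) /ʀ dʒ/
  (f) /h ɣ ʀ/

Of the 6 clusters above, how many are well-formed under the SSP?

(a) sonority 3-7-1: ill-formed.
(b) sonority 6-5: ill-formed.
(c) sonority 6-2: ill-formed.
(d) sonority 4-3: ill-formed.
(e) sonority 6-2: ill-formed.
(f) sonority 3-3-6: well-formed.

1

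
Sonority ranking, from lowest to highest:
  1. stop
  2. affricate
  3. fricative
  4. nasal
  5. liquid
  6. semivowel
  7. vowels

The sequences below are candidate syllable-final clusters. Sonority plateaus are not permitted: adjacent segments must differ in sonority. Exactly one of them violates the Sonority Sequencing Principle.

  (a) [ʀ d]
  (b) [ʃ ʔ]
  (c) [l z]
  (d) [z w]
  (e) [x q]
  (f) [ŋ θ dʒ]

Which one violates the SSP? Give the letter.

(a) 5-1 → obeys
(b) 3-1 → obeys
(c) 5-3 → obeys
(d) 3-6 → violates
(e) 3-1 → obeys
(f) 4-3-2 → obeys

d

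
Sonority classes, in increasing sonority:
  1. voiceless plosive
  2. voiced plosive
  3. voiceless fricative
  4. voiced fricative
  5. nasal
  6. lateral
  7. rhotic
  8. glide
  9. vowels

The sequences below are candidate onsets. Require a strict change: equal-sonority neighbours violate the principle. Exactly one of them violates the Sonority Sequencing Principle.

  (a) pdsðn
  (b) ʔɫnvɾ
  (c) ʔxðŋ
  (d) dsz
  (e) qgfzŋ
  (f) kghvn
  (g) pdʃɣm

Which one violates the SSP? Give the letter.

b

(a) pdsðn: profile 1-2-3-4-5 — obeys.
(b) ʔɫnvɾ: profile 1-6-5-4-7 — violates.
(c) ʔxðŋ: profile 1-3-4-5 — obeys.
(d) dsz: profile 2-3-4 — obeys.
(e) qgfzŋ: profile 1-2-3-4-5 — obeys.
(f) kghvn: profile 1-2-3-4-5 — obeys.
(g) pdʃɣm: profile 1-2-3-4-5 — obeys.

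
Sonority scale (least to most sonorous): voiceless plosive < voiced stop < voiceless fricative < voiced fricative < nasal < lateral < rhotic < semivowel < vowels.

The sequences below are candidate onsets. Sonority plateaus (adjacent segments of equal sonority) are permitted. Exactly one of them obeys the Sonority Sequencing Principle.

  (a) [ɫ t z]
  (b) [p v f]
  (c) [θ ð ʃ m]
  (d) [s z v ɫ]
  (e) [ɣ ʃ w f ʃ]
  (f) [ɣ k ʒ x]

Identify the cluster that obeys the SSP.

(a) sonority 6-1-4: ill-formed.
(b) sonority 1-4-3: ill-formed.
(c) sonority 3-4-3-5: ill-formed.
(d) sonority 3-4-4-6: well-formed.
(e) sonority 4-3-8-3-3: ill-formed.
(f) sonority 4-1-4-3: ill-formed.

d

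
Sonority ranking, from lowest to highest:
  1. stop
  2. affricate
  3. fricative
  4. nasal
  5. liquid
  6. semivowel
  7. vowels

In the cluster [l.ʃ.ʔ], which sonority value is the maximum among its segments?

5

/l/: liquid = 5.
/ʃ/: fricative = 3.
/ʔ/: stop = 1.
The maximum is 5.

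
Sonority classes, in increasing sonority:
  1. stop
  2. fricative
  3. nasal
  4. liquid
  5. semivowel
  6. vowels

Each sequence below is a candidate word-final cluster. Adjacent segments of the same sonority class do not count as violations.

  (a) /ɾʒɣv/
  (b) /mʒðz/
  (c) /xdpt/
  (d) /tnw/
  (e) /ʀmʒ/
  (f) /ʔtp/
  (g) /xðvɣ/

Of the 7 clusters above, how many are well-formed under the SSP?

(a) 4-2-2-2 → obeys
(b) 3-2-2-2 → obeys
(c) 2-1-1-1 → obeys
(d) 1-3-5 → violates
(e) 4-3-2 → obeys
(f) 1-1-1 → obeys
(g) 2-2-2-2 → obeys

6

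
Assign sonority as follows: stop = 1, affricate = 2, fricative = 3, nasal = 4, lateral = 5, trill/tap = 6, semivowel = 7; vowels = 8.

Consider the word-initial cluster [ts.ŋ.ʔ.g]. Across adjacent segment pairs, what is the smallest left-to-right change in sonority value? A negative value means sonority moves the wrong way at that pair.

/ts/: affricate = 2.
/ŋ/: nasal = 4.
/ʔ/: stop = 1.
/g/: stop = 1.
/ts/→/ŋ/: change +2.
/ŋ/→/ʔ/: change -3.
/ʔ/→/g/: change +0.
Minimum = -3.

-3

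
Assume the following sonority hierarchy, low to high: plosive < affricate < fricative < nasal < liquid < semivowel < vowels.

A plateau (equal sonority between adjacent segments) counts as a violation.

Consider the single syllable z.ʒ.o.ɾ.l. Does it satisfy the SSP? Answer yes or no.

Onset: /z/ is a fricative (sonority 3), /ʒ/ is a fricative (sonority 3); then the nucleus /o/ (sonority 7).
Onset profile 3-3-7 — does not strictly rise throughout.
Coda: /ɾ/ is a liquid (sonority 5), /l/ is a liquid (sonority 5).
Coda profile 7-5-5 — does not strictly fall throughout.

no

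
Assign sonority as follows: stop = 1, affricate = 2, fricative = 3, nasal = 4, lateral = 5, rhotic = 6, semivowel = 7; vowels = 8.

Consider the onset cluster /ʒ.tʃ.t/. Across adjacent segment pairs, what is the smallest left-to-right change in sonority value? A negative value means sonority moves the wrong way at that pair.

/ʒ/ — fricative, sonority 3.
/tʃ/ — affricate, sonority 2.
/t/ — stop, sonority 1.
/ʒ/→/tʃ/: change -1.
/tʃ/→/t/: change -1.
Minimum = -1.

-1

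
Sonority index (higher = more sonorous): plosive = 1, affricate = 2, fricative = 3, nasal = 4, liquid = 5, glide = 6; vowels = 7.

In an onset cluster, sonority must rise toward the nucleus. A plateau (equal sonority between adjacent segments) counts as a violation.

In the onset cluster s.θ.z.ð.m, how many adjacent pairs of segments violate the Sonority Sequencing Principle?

3

/s/ is a fricative (sonority 3).
/θ/ is a fricative (sonority 3).
/z/ is a fricative (sonority 3).
/ð/ is a fricative (sonority 3).
/m/ is a nasal (sonority 4).
/s/→/θ/: 3→3 (plateau) — violation.
/θ/→/z/: 3→3 (plateau) — violation.
/z/→/ð/: 3→3 (plateau) — violation.
/ð/→/m/: 3→4 (rises) — ok.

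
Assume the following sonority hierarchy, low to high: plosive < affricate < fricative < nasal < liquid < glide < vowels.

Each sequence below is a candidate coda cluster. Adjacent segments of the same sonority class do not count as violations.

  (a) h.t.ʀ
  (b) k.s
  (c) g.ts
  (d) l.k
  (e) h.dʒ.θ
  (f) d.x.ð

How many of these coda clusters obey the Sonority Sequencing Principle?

(a) sonority 3-1-5: ill-formed.
(b) sonority 1-3: ill-formed.
(c) sonority 1-2: ill-formed.
(d) sonority 5-1: well-formed.
(e) sonority 3-2-3: ill-formed.
(f) sonority 1-3-3: ill-formed.

1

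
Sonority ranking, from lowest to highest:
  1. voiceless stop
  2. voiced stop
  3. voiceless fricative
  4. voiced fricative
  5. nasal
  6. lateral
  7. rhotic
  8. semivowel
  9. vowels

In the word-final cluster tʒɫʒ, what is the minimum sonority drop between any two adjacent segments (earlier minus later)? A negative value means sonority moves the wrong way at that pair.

/t/ is a voiceless stop (sonority 1).
/ʒ/ is a voiced fricative (sonority 4).
/ɫ/ is a lateral (sonority 6).
/ʒ/ is a voiced fricative (sonority 4).
/t/→/ʒ/: change -3.
/ʒ/→/ɫ/: change -2.
/ɫ/→/ʒ/: change +2.
Minimum = -3.

-3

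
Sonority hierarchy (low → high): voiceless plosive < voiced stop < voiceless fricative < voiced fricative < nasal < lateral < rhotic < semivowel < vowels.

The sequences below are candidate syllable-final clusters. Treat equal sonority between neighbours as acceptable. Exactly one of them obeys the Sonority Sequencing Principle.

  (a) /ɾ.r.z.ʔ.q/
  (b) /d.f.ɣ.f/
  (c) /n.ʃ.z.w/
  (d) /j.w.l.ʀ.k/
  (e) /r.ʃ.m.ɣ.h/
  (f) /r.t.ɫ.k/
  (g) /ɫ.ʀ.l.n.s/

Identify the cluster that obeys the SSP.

(a) 7-7-4-1-1 → obeys
(b) 2-3-4-3 → violates
(c) 5-3-4-8 → violates
(d) 8-8-6-7-1 → violates
(e) 7-3-5-4-3 → violates
(f) 7-1-6-1 → violates
(g) 6-7-6-5-3 → violates

a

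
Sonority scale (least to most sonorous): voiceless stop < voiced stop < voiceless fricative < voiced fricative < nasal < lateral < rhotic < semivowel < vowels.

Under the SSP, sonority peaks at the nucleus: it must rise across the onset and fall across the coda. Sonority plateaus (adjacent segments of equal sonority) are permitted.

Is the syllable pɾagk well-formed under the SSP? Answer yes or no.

Onset: /p/ is a voiceless stop (sonority 1), /ɾ/ is a rhotic (sonority 7); then the nucleus /a/ (sonority 9).
Onset profile 1-7-9 — rises to the nucleus.
Coda: /g/ is a voiced stop (sonority 2), /k/ is a voiceless stop (sonority 1).
Coda profile 9-2-1 — falls from the nucleus.

yes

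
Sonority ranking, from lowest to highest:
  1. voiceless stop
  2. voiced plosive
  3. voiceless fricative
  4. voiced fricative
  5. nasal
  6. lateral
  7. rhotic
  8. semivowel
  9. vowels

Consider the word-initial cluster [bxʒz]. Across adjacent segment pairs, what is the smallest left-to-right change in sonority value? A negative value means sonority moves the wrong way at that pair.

0

/b/: voiced plosive = 2.
/x/: voiceless fricative = 3.
/ʒ/: voiced fricative = 4.
/z/: voiced fricative = 4.
/b/→/x/: change +1.
/x/→/ʒ/: change +1.
/ʒ/→/z/: change +0.
Minimum = 0.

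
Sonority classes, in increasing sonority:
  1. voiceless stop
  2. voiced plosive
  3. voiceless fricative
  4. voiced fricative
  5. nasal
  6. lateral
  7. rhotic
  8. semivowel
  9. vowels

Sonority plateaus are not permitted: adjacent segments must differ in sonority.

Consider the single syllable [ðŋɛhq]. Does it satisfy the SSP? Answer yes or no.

Onset: /ð/ is a voiced fricative (sonority 4), /ŋ/ is a nasal (sonority 5); then the nucleus /ɛ/ (sonority 9).
Onset profile 4-5-9 — rises to the nucleus.
Coda: /h/ is a voiceless fricative (sonority 3), /q/ is a voiceless stop (sonority 1).
Coda profile 9-3-1 — falls from the nucleus.

yes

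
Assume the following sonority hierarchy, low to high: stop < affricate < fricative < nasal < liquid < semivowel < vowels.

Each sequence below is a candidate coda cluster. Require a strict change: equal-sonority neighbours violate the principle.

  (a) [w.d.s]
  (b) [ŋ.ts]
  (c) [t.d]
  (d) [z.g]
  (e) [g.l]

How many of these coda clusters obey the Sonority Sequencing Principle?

2

(a) [w.d.s]: profile 6-1-3 — violates.
(b) [ŋ.ts]: profile 4-2 — obeys.
(c) [t.d]: profile 1-1 — violates.
(d) [z.g]: profile 3-1 — obeys.
(e) [g.l]: profile 1-5 — violates.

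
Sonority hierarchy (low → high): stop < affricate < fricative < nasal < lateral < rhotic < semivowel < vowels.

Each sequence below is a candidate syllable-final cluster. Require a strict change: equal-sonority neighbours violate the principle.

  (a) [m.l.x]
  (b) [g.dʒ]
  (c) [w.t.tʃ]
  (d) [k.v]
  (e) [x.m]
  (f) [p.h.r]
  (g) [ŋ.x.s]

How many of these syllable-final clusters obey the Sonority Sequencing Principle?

0

(a) sonority 4-5-3: ill-formed.
(b) sonority 1-2: ill-formed.
(c) sonority 7-1-2: ill-formed.
(d) sonority 1-3: ill-formed.
(e) sonority 3-4: ill-formed.
(f) sonority 1-3-6: ill-formed.
(g) sonority 4-3-3: ill-formed.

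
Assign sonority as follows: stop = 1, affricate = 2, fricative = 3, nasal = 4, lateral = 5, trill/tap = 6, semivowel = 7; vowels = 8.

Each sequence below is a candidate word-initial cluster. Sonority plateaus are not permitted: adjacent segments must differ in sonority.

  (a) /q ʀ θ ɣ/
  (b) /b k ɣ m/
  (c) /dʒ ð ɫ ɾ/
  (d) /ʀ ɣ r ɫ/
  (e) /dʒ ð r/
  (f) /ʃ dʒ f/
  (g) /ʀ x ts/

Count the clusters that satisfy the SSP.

2

(a) /q ʀ θ ɣ/: profile 1-6-3-3 — violates.
(b) /b k ɣ m/: profile 1-1-3-4 — violates.
(c) /dʒ ð ɫ ɾ/: profile 2-3-5-6 — obeys.
(d) /ʀ ɣ r ɫ/: profile 6-3-6-5 — violates.
(e) /dʒ ð r/: profile 2-3-6 — obeys.
(f) /ʃ dʒ f/: profile 3-2-3 — violates.
(g) /ʀ x ts/: profile 6-3-2 — violates.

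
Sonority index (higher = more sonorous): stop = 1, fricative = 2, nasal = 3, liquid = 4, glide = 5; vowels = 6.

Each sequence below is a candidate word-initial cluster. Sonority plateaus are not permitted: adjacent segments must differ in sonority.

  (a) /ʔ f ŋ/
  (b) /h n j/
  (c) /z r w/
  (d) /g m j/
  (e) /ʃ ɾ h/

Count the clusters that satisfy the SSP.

4

(a) sonority 1-2-3: well-formed.
(b) sonority 2-3-5: well-formed.
(c) sonority 2-4-5: well-formed.
(d) sonority 1-3-5: well-formed.
(e) sonority 2-4-2: ill-formed.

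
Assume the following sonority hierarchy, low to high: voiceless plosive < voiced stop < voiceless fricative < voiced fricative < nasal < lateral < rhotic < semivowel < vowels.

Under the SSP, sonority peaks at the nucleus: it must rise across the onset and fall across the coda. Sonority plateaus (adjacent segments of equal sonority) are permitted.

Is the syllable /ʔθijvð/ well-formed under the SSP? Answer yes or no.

Onset: /ʔ/ is a voiceless plosive (sonority 1), /θ/ is a voiceless fricative (sonority 3); then the nucleus /i/ (sonority 9).
Onset profile 1-3-9 — rises to the nucleus.
Coda: /j/ is a semivowel (sonority 8), /v/ is a voiced fricative (sonority 4), /ð/ is a voiced fricative (sonority 4).
Coda profile 9-8-4-4 — falls from the nucleus.

yes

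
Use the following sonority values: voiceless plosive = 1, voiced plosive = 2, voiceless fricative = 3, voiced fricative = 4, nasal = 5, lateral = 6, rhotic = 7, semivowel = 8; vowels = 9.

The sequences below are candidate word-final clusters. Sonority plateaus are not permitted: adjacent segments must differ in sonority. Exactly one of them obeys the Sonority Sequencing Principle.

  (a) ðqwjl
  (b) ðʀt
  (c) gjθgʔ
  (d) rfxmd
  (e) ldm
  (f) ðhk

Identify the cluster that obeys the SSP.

f

(a) sonority 4-1-8-8-6: ill-formed.
(b) sonority 4-7-1: ill-formed.
(c) sonority 2-8-3-2-1: ill-formed.
(d) sonority 7-3-3-5-2: ill-formed.
(e) sonority 6-2-5: ill-formed.
(f) sonority 4-3-1: well-formed.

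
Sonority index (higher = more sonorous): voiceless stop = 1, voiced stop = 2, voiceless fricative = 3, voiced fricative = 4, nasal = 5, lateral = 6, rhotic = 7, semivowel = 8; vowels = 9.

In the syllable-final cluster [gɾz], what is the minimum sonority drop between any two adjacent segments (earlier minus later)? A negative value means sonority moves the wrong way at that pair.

-5

/g/: voiced stop = 2.
/ɾ/: rhotic = 7.
/z/: voiced fricative = 4.
/g/→/ɾ/: change -5.
/ɾ/→/z/: change +3.
Minimum = -5.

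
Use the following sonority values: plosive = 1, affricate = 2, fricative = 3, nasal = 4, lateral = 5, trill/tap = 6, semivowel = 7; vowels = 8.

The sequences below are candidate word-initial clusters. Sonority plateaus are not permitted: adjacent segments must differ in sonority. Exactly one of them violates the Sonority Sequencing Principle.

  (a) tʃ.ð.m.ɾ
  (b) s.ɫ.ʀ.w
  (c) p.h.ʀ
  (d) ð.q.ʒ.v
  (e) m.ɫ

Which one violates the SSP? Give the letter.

d

(a) tʃ.ð.m.ɾ: profile 2-3-4-6 — obeys.
(b) s.ɫ.ʀ.w: profile 3-5-6-7 — obeys.
(c) p.h.ʀ: profile 1-3-6 — obeys.
(d) ð.q.ʒ.v: profile 3-1-3-3 — violates.
(e) m.ɫ: profile 4-5 — obeys.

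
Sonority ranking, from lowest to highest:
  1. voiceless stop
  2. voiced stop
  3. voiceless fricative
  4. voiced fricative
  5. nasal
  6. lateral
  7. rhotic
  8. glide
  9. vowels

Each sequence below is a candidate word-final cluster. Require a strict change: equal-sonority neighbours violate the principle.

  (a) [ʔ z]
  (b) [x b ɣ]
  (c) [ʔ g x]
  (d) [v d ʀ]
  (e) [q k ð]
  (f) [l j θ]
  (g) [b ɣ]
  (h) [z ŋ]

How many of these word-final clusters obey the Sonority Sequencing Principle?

(a) [ʔ z]: profile 1-4 — violates.
(b) [x b ɣ]: profile 3-2-4 — violates.
(c) [ʔ g x]: profile 1-2-3 — violates.
(d) [v d ʀ]: profile 4-2-7 — violates.
(e) [q k ð]: profile 1-1-4 — violates.
(f) [l j θ]: profile 6-8-3 — violates.
(g) [b ɣ]: profile 2-4 — violates.
(h) [z ŋ]: profile 4-5 — violates.

0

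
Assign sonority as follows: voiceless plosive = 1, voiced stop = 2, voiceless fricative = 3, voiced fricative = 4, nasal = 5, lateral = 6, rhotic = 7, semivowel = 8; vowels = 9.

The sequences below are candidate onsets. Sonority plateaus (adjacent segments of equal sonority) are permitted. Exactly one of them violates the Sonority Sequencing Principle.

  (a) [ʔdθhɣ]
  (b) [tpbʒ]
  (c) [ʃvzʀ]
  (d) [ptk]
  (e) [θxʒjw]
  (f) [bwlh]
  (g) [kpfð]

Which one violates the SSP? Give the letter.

(a) 1-2-3-3-4 → obeys
(b) 1-1-2-4 → obeys
(c) 3-4-4-7 → obeys
(d) 1-1-1 → obeys
(e) 3-3-4-8-8 → obeys
(f) 2-8-6-3 → violates
(g) 1-1-3-4 → obeys

f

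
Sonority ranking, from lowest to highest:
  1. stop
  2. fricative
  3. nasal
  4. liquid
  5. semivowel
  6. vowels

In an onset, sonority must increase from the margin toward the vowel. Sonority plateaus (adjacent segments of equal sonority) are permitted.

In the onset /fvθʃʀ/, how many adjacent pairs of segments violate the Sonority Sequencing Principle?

0

/f/ is a fricative (sonority 2).
/v/ is a fricative (sonority 2).
/θ/ is a fricative (sonority 2).
/ʃ/ is a fricative (sonority 2).
/ʀ/ is a liquid (sonority 4).
/f/→/v/: 2→2 (plateau, allowed) — ok.
/v/→/θ/: 2→2 (plateau, allowed) — ok.
/θ/→/ʃ/: 2→2 (plateau, allowed) — ok.
/ʃ/→/ʀ/: 2→4 (rises) — ok.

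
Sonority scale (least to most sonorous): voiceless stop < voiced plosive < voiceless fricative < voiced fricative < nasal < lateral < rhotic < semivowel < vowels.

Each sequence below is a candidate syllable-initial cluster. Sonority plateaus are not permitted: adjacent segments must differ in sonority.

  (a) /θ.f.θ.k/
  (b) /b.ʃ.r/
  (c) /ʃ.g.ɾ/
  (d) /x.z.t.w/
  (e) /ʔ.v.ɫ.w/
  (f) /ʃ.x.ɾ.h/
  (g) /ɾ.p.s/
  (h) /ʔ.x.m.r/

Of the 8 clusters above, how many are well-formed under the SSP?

(a) sonority 3-3-3-1: ill-formed.
(b) sonority 2-3-7: well-formed.
(c) sonority 3-2-7: ill-formed.
(d) sonority 3-4-1-8: ill-formed.
(e) sonority 1-4-6-8: well-formed.
(f) sonority 3-3-7-3: ill-formed.
(g) sonority 7-1-3: ill-formed.
(h) sonority 1-3-5-7: well-formed.

3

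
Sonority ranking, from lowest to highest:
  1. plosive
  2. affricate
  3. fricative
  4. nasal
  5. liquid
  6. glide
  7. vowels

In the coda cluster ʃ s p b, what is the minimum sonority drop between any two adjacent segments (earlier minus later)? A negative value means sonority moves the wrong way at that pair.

/ʃ/ — fricative, sonority 3.
/s/ — fricative, sonority 3.
/p/ — plosive, sonority 1.
/b/ — plosive, sonority 1.
/ʃ/→/s/: change +0.
/s/→/p/: change +2.
/p/→/b/: change +0.
Minimum = 0.

0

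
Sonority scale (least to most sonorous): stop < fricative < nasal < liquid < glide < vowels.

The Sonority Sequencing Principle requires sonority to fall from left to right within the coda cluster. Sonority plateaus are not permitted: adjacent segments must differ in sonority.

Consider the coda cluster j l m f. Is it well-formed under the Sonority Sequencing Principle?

/j/: glide = 5.
/l/: liquid = 4.
/m/: nasal = 3.
/f/: fricative = 2.
The profile 5-4-3-2 strictly falls, so the coda cluster satisfies the SSP.

yes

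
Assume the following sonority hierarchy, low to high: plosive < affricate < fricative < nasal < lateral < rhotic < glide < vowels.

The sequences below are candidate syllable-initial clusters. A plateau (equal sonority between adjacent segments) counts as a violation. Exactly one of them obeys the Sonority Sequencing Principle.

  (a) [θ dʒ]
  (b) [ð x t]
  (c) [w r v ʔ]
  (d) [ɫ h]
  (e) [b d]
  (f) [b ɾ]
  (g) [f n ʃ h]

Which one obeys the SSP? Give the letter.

(a) [θ dʒ]: profile 3-2 — violates.
(b) [ð x t]: profile 3-3-1 — violates.
(c) [w r v ʔ]: profile 7-6-3-1 — violates.
(d) [ɫ h]: profile 5-3 — violates.
(e) [b d]: profile 1-1 — violates.
(f) [b ɾ]: profile 1-6 — obeys.
(g) [f n ʃ h]: profile 3-4-3-3 — violates.

f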